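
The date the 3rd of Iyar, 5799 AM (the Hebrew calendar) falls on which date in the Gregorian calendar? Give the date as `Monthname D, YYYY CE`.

April 27, 2039 CE

Julian Day Number of the source date = 2465906.
Converting JDN 2465906 to the Gregorian calendar gives 27 April 2039 CE.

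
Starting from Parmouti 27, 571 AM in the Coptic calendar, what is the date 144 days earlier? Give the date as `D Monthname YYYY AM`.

Counting 144 days back from JDN 2033458 reaches JDN 2033314, which is 3 Koiak 571 AM.

3 Koiak 571 AM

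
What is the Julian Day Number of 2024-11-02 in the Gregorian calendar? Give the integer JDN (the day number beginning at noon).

2460617

JDN 2400001 is 17 November 1858 CE (Gregorian), MJD 0; the target day is +60616 days from there, so JDN = 2460617.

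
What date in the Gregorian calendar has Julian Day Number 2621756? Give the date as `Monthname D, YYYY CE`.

Counting from JDN 2299161 = 15 Oct 1582 gives an offset of 322595 days.

January 8, 2466 CE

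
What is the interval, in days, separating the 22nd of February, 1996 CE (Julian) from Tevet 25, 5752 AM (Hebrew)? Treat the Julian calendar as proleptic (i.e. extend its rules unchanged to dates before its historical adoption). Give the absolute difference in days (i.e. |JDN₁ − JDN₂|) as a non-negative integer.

1526

JDN of the first date = 2450149.
JDN of the second date = 2448623.
|2448623 − 2450149| = 1526.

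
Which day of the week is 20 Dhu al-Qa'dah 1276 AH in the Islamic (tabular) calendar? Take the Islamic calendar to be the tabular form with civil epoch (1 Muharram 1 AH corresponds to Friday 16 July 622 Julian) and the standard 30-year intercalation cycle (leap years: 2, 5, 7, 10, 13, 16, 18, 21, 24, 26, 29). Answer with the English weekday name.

Saturday

Equivalently 9 June 1860 Gregorian, JDN 2400571.
2400571 ≡ 5 (mod 7); counting from Monday = 0 gives Saturday.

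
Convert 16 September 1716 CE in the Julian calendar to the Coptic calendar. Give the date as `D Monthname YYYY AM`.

19 Thout 1433 AM

Julian Day Number of the source date = 2348086.
Converting JDN 2348086 to the Coptic calendar gives 19 Thout 1433 AM.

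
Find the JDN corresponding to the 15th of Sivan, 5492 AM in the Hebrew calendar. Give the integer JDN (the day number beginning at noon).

2353819

In the Gregorian calendar the same day is 8 June 1732.
JDN 2299161 is 15 October 1582 CE (Gregorian); the target day is +54658 days from there, so JDN = 2353819.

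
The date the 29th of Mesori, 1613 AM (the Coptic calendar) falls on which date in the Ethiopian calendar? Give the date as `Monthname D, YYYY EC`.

Both dates share Julian Day Number 2414171; in the Ethiopian calendar that is 29 Nehase 1889 EC.

Nehase 29, 1889 EC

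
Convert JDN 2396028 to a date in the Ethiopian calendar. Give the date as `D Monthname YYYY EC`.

23 Tahsas 1840 EC

The Gregorian equivalent of JDN 2396028 is 1 January 1848.
In the Ethiopian calendar that day is 23 Tahsas 1840 EC.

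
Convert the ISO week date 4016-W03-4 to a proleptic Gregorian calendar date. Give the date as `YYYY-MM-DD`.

ISO week 1 of 4016 is the week containing the first Thursday of 4016.
Week 3, day 4 (Thursday) lands on 4016-01-21.

4016-01-21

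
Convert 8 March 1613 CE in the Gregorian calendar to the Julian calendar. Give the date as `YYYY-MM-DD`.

1613-02-26

For dates in this range the Gregorian date is 10 days ahead of the Julian.
8 March 1613 Gregorian − 10 days → 26 February 1613 Julian.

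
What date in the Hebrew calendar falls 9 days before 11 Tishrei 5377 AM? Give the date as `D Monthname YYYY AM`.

2 Tishrei 5377 AM

The starting date is JDN 2311557; 2311557 − 9 = 2311548.
JDN 2311548 corresponds to 2 Tishrei 5377 AM.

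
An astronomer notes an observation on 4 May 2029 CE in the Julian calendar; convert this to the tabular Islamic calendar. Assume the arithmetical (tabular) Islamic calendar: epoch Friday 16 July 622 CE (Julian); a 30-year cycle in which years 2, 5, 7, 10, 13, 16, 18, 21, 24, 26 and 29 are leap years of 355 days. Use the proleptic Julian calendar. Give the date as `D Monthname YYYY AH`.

3 Muharram 1451 AH

Julian Day Number of the source date = 2462274.
Converting JDN 2462274 to the tabular Islamic calendar gives 3 Muharram 1451 AH.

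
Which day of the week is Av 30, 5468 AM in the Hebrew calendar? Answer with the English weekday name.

Equivalently 16 August 1708 Gregorian, JDN 2345122.
2345122 ≡ 3 (mod 7); counting from Monday = 0 gives Thursday.

Thursday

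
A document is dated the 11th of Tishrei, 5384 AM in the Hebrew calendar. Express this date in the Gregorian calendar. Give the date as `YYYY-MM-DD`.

Julian Day Number of the source date = 2314126.
Converting JDN 2314126 to the Gregorian calendar gives 5 October 1623 CE.

1623-10-05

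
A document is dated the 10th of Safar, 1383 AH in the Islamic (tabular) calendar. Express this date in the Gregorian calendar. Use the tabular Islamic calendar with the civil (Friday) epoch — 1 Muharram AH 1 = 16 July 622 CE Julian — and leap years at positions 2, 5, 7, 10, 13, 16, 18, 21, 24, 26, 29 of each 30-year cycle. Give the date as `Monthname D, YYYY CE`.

Both dates share Julian Day Number 2438214; in the Gregorian calendar that is 3 July 1963 CE.

July 3, 1963 CE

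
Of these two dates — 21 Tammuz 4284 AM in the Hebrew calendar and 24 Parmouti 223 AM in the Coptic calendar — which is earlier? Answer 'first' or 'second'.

First date → JDN 1912638; second date → JDN 1906348.
JDN 1906348 < JDN 1912638, so the second date is earlier.

second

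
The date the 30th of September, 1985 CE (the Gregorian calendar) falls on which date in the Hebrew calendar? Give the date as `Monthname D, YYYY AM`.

Both dates share Julian Day Number 2446339; in the Hebrew calendar that is 15 Tishrei 5746 AM.

Tishrei 15, 5746 AM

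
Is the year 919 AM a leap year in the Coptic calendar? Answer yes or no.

yes

919 mod 4 = 3; in the Coptic calendar a year is leap when year mod 4 = 3, so it is a leap year.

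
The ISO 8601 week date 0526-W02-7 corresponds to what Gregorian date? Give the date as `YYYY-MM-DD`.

0526-01-13

ISO week 1 of 526 is the week containing the first Thursday of 526.
Week 2, day 7 (Sunday) lands on 0526-01-13.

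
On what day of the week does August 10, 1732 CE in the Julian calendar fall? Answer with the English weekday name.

Thursday

This is JDN 2353893 (21 August 1732 Gregorian).
JDN 2353893 mod 7 = 3, and JDN 0 was a Monday, so this is a Thursday.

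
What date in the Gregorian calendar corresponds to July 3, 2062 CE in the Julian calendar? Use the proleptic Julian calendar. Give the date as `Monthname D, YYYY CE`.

July 16, 2062 CE

The Julian–Gregorian offset here is 13 days (Julian trailing).
3 July 2062 Julian + 13 days → 16 July 2062 Gregorian.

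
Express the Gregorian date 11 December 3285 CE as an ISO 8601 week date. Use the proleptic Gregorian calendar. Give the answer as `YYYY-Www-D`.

3285-W50-2

The weekday is Tuesday (ISO weekday 2).
That Tuesday belongs to ISO week 50 of ISO year 3285.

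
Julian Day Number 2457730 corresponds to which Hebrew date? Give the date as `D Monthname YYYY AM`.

7 Kislev 5777 AM

JDN 2457730 is 7 December 2016 in the Gregorian calendar.
In the Hebrew calendar that day is 7 Kislev 5777 AM.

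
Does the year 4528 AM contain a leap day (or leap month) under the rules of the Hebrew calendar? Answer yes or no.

yes

Hebrew year 4528 is year 6 of its 19-year Metonic cycle; leap years are at positions 3, 6, 8, 11, 14, 17, 19, so it is a leap year (13 months).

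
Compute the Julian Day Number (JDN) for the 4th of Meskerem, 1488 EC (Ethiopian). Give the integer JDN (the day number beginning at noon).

Equivalently 11 September 1495 (proleptic Gregorian).
JDN 2400001 is 17 November 1858 CE (Gregorian), MJD 0; the target day is −132650 days from there, so JDN = 2267351.

2267351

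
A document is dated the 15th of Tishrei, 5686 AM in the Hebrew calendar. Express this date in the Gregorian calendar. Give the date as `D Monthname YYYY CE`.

Julian Day Number of the source date = 2424427.
Converting JDN 2424427 to the Gregorian calendar gives 3 October 1925 CE.

3 October 1925 CE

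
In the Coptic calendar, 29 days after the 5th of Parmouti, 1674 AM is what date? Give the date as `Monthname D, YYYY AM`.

The starting date is JDN 2436307; 2436307 + 29 = 2436336.
JDN 2436336 corresponds to Pashons 4, 1674 AM.

Pashons 4, 1674 AM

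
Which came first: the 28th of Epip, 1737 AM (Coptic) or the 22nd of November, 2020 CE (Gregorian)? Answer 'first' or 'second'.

First date → JDN 2459431; second date → JDN 2459176.
JDN 2459176 < JDN 2459431, so the second date is earlier.

second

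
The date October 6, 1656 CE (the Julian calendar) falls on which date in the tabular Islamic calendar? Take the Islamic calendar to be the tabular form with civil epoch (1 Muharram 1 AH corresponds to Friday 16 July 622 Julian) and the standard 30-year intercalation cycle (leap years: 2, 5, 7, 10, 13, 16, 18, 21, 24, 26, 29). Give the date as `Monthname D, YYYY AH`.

Julian Day Number of the source date = 2326191.
Converting JDN 2326191 to the tabular Islamic calendar gives 27 Dhu al-Hijjah 1066 AH.

Dhu al-Hijjah 27, 1066 AH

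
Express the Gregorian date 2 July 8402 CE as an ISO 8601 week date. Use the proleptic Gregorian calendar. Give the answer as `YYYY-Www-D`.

8402-W27-2

The weekday is Tuesday (ISO weekday 2).
That Tuesday belongs to ISO week 27 of ISO year 8402.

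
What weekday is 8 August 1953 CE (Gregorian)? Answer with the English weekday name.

Saturday

2434598 ≡ 5 (mod 7); counting from Monday = 0 gives Saturday.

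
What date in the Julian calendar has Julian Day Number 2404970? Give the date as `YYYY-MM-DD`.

1872-06-13

The Gregorian equivalent of JDN 2404970 is 25 June 1872.
In the Julian calendar that day is 1872-06-13.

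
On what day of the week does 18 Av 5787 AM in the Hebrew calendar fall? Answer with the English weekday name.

This is JDN 2461639 (21 August 2027 Gregorian).
JDN 2461639 mod 7 = 5, and JDN 0 was a Monday, so this is a Saturday.

Saturday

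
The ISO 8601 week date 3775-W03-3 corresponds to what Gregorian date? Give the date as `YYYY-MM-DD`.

ISO week 1 of 3775 is the week containing the first Thursday of 3775.
Week 3, day 3 (Wednesday) lands on 3775-01-18.

3775-01-18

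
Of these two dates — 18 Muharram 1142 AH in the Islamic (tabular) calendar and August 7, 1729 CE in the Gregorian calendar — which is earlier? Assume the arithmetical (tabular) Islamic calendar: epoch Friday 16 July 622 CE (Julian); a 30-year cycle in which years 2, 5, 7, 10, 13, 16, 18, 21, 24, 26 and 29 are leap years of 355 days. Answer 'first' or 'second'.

second

The two dates have Julian Day Numbers 2352789 and 2352783 respectively.
Since 2352783 < 2352789, the second date comes first.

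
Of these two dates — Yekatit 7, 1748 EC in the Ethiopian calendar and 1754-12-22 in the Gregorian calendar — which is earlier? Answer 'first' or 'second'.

second

The two dates have Julian Day Numbers 2362469 and 2362051 respectively.
Since 2362051 < 2362469, the second date comes first.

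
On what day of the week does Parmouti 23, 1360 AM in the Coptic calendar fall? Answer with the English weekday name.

Thursday

Equivalently 28 April 1644 Gregorian, JDN 2321637.
Since JDN mod 7 = 3 (0 = Monday), the day is Thursday.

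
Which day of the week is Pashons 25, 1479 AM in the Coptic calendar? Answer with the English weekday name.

Equivalently 31 May 1763 Gregorian, JDN 2365133.
Since JDN mod 7 = 1 (0 = Monday), the day is Tuesday.

Tuesday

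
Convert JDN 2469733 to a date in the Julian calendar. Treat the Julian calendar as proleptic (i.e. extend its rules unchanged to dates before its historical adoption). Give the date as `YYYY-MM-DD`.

The Gregorian equivalent of JDN 2469733 is 18 October 2049.
In the Julian calendar that day is 2049-10-05.

2049-10-05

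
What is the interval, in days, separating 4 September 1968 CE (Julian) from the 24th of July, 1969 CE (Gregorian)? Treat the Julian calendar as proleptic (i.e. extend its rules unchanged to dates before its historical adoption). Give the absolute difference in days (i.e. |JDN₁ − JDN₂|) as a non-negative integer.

310

JDN of the first date = 2440117.
JDN of the second date = 2440427.
|2440427 − 2440117| = 310.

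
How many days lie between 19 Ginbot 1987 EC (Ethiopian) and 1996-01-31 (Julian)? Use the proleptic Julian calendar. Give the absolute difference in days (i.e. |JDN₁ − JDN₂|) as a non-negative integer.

262

JDN of the first date = 2449865.
JDN of the second date = 2450127.
|2450127 − 2449865| = 262.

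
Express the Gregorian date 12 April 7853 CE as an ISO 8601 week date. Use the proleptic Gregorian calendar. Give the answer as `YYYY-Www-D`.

The weekday is Tuesday (ISO weekday 2).
That Tuesday belongs to ISO week 15 of ISO year 7853.

7853-W15-2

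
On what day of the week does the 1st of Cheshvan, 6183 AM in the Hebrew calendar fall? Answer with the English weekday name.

Monday

This is JDN 2605967 (17 October 2422 Gregorian).
2605967 ≡ 0 (mod 7); counting from Monday = 0 gives Monday.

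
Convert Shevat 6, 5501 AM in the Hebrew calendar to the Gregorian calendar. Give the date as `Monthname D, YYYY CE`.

Both dates share Julian Day Number 2356970; in the Gregorian calendar that is 23 January 1741 CE.

January 23, 1741 CE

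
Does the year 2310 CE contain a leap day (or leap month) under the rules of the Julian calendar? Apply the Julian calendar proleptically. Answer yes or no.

no

2310 mod 4 = 2, so it is a common year in the Julian calendar.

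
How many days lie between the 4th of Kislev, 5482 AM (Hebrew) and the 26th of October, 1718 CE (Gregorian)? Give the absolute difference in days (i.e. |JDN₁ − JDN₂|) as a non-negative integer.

1125

JDN of the first date = 2349970.
JDN of the second date = 2348845.
|2348845 − 2349970| = 1125.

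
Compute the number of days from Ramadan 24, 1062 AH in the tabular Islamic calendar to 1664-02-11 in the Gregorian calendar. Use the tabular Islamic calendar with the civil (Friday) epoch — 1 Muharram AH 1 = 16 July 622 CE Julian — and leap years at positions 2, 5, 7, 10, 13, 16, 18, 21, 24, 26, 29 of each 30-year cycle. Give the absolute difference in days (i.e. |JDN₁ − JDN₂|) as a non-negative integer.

First date → JDN 2324682; second date → JDN 2328865.
The interval is |2324682 − 2328865| = 4183 days.

4183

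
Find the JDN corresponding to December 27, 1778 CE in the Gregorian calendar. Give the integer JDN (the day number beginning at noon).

2370822

JDN 2299161 is 15 October 1582 CE (Gregorian); the target day is +71661 days from there, so JDN = 2370822.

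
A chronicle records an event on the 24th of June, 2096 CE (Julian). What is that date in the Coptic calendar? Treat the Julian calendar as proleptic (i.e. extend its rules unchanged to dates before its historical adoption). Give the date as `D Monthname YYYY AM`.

The source date corresponds to 7 July 2096 in the Gregorian calendar (JDN 2486797).
That day falls on 30 Paoni 1812 AM in the Coptic calendar.

30 Paoni 1812 AM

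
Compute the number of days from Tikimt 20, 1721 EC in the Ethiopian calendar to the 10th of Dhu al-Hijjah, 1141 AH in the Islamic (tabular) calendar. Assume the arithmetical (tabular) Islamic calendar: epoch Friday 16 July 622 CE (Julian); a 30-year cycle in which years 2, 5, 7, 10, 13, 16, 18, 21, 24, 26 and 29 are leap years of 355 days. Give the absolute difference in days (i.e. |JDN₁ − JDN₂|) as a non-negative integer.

252

First date → JDN 2352500; second date → JDN 2352752.
The interval is |2352500 − 2352752| = 252 days.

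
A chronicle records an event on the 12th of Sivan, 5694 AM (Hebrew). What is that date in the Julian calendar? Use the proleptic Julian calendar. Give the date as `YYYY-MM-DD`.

1934-05-13

The source date corresponds to 26 May 1934 in the Gregorian calendar (JDN 2427584).
That day falls on 13 May 1934 CE in the Julian calendar.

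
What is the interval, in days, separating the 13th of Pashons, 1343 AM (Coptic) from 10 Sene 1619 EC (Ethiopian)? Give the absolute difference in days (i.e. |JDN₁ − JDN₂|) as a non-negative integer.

27

First date → JDN 2315447; second date → JDN 2315474.
The interval is |2315447 − 2315474| = 27 days.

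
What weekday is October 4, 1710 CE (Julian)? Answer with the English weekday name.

In the Gregorian calendar this is 15 October 1710 (JDN 2345912).
2345912 ≡ 2 (mod 7); counting from Monday = 0 gives Wednesday.

Wednesday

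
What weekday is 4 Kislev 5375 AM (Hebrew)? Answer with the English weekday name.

Equivalently 6 November 1614 Gregorian, JDN 2310871.
JDN 2310871 mod 7 = 3, and JDN 0 was a Monday, so this is a Thursday.

Thursday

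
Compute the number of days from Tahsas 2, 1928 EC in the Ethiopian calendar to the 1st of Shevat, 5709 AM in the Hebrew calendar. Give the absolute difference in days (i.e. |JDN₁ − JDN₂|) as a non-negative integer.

4799

JDN of the first date = 2428149.
JDN of the second date = 2432948.
|2432948 − 2428149| = 4799.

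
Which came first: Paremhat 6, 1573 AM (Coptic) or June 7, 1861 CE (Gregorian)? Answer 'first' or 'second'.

first

First date → JDN 2399388; second date → JDN 2400934.
JDN 2399388 < JDN 2400934, so the first date is earlier.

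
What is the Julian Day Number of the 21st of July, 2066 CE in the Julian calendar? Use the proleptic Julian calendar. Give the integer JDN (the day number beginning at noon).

2475866

Equivalently 3 August 2066 (Gregorian).
JDN 2451545 is 1 January 2000 CE (Gregorian); the target day is +24321 days from there, so JDN = 2475866.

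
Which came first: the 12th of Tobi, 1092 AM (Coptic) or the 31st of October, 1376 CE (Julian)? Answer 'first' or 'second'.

First date → JDN 2223649; second date → JDN 2223946.
JDN 2223649 < JDN 2223946, so the first date is earlier.

first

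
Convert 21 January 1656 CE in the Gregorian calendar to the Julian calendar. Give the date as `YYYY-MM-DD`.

1656-01-11

At this point the Julian calendar is 10 days behind the Gregorian.
21 January 1656 Gregorian − 10 days → 11 January 1656 Julian.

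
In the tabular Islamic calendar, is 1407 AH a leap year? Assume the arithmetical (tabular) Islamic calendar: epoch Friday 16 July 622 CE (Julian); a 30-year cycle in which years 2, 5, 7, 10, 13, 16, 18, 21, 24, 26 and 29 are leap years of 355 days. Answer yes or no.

Year 1407 AH is year 27 of its 30-year cycle; leap positions are 2, 5, 7, 10, 13, 16, 18, 21, 24, 26, 29, so it is a common year (354 days).

no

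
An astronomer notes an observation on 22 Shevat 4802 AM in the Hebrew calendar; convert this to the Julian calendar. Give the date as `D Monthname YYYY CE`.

Both dates share Julian Day Number 2101664; in the Julian calendar that is 16 January 1042 CE.

16 January 1042 CE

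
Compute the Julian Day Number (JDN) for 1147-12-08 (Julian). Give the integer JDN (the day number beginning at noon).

2140341

In the proleptic Gregorian calendar the same day is 15 December 1147.
JDN 2451545 is 1 January 2000 CE (Gregorian); the target day is −311204 days from there, so JDN = 2140341.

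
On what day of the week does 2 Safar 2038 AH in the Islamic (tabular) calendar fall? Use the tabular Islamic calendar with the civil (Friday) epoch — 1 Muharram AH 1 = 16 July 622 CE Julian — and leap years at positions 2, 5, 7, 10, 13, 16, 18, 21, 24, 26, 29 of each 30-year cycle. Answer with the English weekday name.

Saturday

Equivalently 22 December 2598 Gregorian, JDN 2670316.
Since JDN mod 7 = 5 (0 = Monday), the day is Saturday.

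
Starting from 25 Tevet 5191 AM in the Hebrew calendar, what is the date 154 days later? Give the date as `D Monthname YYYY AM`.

2 Tammuz 5191 AM

Counting 154 days forward from JDN 2243740 reaches JDN 2243894, which is 2 Tammuz 5191 AM.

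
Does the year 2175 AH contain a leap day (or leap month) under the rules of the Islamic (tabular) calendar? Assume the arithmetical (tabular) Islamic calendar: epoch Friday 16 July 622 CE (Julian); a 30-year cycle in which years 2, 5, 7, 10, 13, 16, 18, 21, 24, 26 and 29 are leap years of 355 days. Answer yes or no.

Year 2175 AH is year 15 of its 30-year cycle; leap positions are 2, 5, 7, 10, 13, 16, 18, 21, 24, 26, 29, so it is a common year (354 days).

no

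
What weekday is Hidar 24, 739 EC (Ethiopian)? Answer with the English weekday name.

In the proleptic Gregorian calendar this is 24 November 746 (JDN 1993858).
Since JDN mod 7 = 6 (0 = Monday), the day is Sunday.

Sunday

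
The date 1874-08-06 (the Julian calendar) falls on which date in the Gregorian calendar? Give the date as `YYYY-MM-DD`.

1874-08-18

The Julian–Gregorian offset here is 12 days (Julian trailing).
6 August 1874 Julian + 12 days → 18 August 1874 Gregorian.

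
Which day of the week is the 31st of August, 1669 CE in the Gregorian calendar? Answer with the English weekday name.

2330893 ≡ 5 (mod 7); counting from Monday = 0 gives Saturday.

Saturday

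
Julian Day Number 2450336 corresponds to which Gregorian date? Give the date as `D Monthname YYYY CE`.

9 September 1996 CE

JDN 2451545 is 1 Jan 2000; 2450336 is −1209 days from there.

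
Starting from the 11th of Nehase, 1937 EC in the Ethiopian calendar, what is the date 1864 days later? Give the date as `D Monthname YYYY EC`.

JDN of the 11th of Nehase, 1937 EC = 2431685.
2431685 + 1864 = 2433549.
JDN 2433549 in the Ethiopian calendar is 14 Meskerem 1943 EC.

14 Meskerem 1943 EC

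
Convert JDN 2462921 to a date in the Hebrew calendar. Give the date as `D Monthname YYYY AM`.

The Gregorian equivalent of JDN 2462921 is 23 February 2031.
In the Hebrew calendar that day is 30 Shevat 5791 AM.

30 Shevat 5791 AM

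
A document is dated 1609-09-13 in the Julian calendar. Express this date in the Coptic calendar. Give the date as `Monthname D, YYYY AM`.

Thout 16, 1326 AM

Julian Day Number of the source date = 2309001.
Converting JDN 2309001 to the Coptic calendar gives 16 Thout 1326 AM.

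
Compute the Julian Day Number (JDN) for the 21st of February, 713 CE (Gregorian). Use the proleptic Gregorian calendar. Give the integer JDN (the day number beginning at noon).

JDN 2451545 is 1 January 2000 CE (Gregorian); the target day is −470016 days from there, so JDN = 1981529.

1981529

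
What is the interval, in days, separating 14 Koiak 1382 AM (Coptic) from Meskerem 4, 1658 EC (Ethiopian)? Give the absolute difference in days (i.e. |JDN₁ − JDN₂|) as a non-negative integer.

100

JDN of the first date = 2329543.
JDN of the second date = 2329443.
|2329443 − 2329543| = 100.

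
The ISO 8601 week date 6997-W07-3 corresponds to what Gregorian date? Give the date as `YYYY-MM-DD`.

ISO week 1 of 6997 is the week containing the first Thursday of 6997.
Week 7, day 3 (Wednesday) lands on 6997-02-15.

6997-02-15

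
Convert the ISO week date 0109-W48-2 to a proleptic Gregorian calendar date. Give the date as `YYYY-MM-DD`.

ISO week 1 of 109 is the week containing the first Thursday of 109.
Week 48, day 2 (Tuesday) lands on 0109-11-26.

0109-11-26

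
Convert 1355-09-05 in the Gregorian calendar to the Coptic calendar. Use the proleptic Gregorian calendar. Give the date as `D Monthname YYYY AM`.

5 Pi Kogi Enavot 1071 AM

Both dates share Julian Day Number 2216211; in the Coptic calendar that is 5 Pi Kogi Enavot 1071 AM.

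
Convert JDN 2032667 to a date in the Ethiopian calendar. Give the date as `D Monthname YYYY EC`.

26 Yekatit 845 EC

The proleptic Gregorian equivalent of JDN 2032667 is 24 February 853.
In the Ethiopian calendar that day is 26 Yekatit 845 EC.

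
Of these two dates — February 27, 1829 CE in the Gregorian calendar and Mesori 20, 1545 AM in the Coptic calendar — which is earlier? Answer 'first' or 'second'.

First date → JDN 2389146; second date → JDN 2389325.
JDN 2389146 < JDN 2389325, so the first date is earlier.

first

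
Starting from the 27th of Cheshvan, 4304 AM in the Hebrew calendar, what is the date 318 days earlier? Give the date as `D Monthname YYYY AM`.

4 Tevet 4303 AM

The starting date is JDN 1919702; 1919702 − 318 = 1919384.
JDN 1919384 corresponds to 4 Tevet 4303 AM.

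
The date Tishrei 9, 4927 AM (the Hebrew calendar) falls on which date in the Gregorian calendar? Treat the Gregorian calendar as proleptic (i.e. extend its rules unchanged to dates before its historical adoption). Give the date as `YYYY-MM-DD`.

Both dates share Julian Day Number 2147188; in the Gregorian calendar that is 13 September 1166 CE.

1166-09-13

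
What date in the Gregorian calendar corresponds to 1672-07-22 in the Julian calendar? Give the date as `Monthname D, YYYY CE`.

August 1, 1672 CE

The Julian–Gregorian offset here is 10 days (Julian trailing).
22 July 1672 Julian + 10 days → 1 August 1672 Gregorian.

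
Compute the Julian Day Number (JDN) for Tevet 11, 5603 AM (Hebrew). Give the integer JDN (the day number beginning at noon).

In the Gregorian calendar the same day is 14 December 1842.
JDN 2451545 is 1 January 2000 CE (Gregorian); the target day is −57361 days from there, so JDN = 2394184.

2394184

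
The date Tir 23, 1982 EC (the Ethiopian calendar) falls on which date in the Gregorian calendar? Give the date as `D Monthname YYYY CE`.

Both dates share Julian Day Number 2447923; in the Gregorian calendar that is 31 January 1990 CE.

31 January 1990 CE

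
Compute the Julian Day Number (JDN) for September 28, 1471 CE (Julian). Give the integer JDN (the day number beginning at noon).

In the proleptic Gregorian calendar the same day is 7 October 1471.
JDN 2451545 is 1 January 2000 CE (Gregorian); the target day is −192934 days from there, so JDN = 2258611.

2258611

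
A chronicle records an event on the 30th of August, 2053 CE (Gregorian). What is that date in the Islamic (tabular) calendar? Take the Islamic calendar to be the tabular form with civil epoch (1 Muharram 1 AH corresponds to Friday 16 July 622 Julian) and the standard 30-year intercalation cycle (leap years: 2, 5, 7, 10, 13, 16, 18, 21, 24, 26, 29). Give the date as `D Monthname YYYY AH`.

15 Muharram 1476 AH

Julian Day Number of the source date = 2471145.
Converting JDN 2471145 to the tabular Islamic calendar gives 15 Muharram 1476 AH.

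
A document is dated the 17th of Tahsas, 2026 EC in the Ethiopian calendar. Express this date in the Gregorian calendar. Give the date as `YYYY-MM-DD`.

Julian Day Number of the source date = 2463958.
Converting JDN 2463958 to the Gregorian calendar gives 26 December 2033 CE.

2033-12-26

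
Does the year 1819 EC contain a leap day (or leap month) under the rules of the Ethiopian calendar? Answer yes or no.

yes

1819 mod 4 = 3; in the Ethiopian calendar a year is leap when year mod 4 = 3, so it is a leap year.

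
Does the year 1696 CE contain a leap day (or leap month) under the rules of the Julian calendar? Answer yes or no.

yes

1696 mod 4 = 0, so it is a leap year in the Julian calendar.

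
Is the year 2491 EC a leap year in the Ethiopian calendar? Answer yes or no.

2491 mod 4 = 3; in the Ethiopian calendar a year is leap when year mod 4 = 3, so it is a leap year.

yes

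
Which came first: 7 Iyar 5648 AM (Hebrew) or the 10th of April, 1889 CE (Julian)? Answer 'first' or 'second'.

Converting both to JDN: 2410746 vs 2411115; the smaller is the first.

first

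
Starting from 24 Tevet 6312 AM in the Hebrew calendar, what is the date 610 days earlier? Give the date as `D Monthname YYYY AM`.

JDN of 24 Tevet 6312 AM = 2653181.
2653181 − 610 = 2652571.
JDN 2652571 in the Hebrew calendar is 5 Sivan 6310 AM.

5 Sivan 6310 AM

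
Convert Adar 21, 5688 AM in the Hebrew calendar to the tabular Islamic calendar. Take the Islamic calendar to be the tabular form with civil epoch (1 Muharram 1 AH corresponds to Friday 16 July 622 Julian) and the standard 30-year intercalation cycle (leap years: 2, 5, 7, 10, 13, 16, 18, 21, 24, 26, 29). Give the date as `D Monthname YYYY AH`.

21 Ramadan 1346 AH

Julian Day Number of the source date = 2425319.
Converting JDN 2425319 to the tabular Islamic calendar gives 21 Ramadan 1346 AH.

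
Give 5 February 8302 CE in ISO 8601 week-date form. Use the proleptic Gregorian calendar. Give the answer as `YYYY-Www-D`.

The weekday is Wednesday (ISO weekday 3).
That Wednesday belongs to ISO week 6 of ISO year 8302.

8302-W06-3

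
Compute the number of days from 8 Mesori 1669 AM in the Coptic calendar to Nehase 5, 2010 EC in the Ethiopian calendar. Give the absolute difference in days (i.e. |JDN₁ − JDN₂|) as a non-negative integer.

First date → JDN 2434604; second date → JDN 2458342.
The interval is |2434604 − 2458342| = 23738 days.

23738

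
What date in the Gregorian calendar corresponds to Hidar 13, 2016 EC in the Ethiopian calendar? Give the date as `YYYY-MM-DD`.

Julian Day Number of the source date = 2460272.
Converting JDN 2460272 to the Gregorian calendar gives 23 November 2023 CE.

2023-11-23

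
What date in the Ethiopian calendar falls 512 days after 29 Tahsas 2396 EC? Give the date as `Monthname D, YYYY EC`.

Ginbot 26, 2397 EC

The starting date is JDN 2599113; 2599113 + 512 = 2599625.
JDN 2599625 corresponds to Ginbot 26, 2397 EC.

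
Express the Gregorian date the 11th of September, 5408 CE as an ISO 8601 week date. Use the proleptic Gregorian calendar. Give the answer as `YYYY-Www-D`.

The weekday is Sunday (ISO weekday 7).
That Sunday belongs to ISO week 36 of ISO year 5408.

5408-W36-7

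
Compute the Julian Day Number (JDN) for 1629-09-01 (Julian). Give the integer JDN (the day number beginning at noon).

In the Gregorian calendar the same day is 11 September 1629.
JDN 2400001 is 17 November 1858 CE (Gregorian), MJD 0; the target day is −83707 days from there, so JDN = 2316294.

2316294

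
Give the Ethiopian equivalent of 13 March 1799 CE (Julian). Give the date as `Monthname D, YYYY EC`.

The source date corresponds to 24 March 1799 in the Gregorian calendar (JDN 2378214).
That day falls on 17 Megabit 1791 EC in the Ethiopian calendar.

Megabit 17, 1791 EC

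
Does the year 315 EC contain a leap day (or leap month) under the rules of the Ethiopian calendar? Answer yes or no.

yes

315 mod 4 = 3; in the Ethiopian calendar a year is leap when year mod 4 = 3, so it is a leap year.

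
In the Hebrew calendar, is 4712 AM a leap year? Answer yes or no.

Hebrew year 4712 is year 19 of its 19-year Metonic cycle; leap years are at positions 3, 6, 8, 11, 14, 17, 19, so it is a leap year (13 months).

yes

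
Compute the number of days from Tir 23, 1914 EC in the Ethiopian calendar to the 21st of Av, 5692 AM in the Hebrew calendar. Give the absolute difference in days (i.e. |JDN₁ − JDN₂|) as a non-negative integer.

First date → JDN 2423086; second date → JDN 2426943.
The interval is |2423086 − 2426943| = 3857 days.

3857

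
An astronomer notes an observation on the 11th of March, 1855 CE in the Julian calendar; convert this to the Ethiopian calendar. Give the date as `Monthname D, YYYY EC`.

Megabit 15, 1847 EC

The source date corresponds to 23 March 1855 in the Gregorian calendar (JDN 2398666).
That day falls on 15 Megabit 1847 EC in the Ethiopian calendar.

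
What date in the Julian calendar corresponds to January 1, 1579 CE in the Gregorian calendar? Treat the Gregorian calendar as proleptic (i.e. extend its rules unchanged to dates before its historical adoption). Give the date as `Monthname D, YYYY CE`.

December 22, 1578 CE

The Julian–Gregorian offset here is 10 days (Julian trailing).
1 January 1579 Gregorian − 10 days → 22 December 1578 Julian.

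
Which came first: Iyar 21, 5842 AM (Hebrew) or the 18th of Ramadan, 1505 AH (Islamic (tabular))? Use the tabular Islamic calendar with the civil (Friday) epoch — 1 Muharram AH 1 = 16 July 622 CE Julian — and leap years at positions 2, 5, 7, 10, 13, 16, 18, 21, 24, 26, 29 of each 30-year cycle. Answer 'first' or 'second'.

The two dates have Julian Day Numbers 2481635 and 2481660 respectively.
Since 2481635 < 2481660, the first date comes first.

first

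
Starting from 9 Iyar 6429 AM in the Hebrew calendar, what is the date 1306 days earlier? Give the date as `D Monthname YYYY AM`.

The starting date is JDN 2696014; 2696014 − 1306 = 2694708.
JDN 2694708 corresponds to 3 Tishrei 6426 AM.

3 Tishrei 6426 AM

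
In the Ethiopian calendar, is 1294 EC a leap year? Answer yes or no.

1294 mod 4 = 2; in the Ethiopian calendar a year is leap when year mod 4 = 3, so it is a common year.

no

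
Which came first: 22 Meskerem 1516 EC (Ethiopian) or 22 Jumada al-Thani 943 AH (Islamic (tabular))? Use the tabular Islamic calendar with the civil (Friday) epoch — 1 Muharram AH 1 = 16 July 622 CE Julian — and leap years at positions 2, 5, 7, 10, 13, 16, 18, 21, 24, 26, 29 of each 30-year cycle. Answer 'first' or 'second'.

first

Converting both to JDN: 2277596 vs 2282422; the smaller is the first.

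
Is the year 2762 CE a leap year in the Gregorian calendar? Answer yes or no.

no

2762 is not divisible by 4, so it is a common year.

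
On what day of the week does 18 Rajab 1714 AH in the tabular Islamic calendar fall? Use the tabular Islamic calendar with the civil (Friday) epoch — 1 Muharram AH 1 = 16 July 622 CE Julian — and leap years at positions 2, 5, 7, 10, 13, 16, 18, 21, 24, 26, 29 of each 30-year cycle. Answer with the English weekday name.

Sunday

Equivalently 25 January 2285 Gregorian, JDN 2555664.
JDN 2555664 mod 7 = 6, and JDN 0 was a Monday, so this is a Sunday.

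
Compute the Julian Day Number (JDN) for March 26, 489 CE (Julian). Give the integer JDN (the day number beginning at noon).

1899750

In the proleptic Gregorian calendar the same day is 27 March 489.
JDN 2400001 is 17 November 1858 CE (Gregorian), MJD 0; the target day is −500251 days from there, so JDN = 1899750.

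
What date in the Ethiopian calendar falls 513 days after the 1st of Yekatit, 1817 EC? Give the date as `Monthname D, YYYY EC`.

Sene 29, 1818 EC

The starting date is JDN 2387665; 2387665 + 513 = 2388178.
JDN 2388178 corresponds to Sene 29, 1818 EC.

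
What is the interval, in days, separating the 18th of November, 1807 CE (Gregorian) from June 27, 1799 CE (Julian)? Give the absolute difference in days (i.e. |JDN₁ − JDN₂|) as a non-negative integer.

First date → JDN 2381374; second date → JDN 2378320.
The interval is |2381374 − 2378320| = 3054 days.

3054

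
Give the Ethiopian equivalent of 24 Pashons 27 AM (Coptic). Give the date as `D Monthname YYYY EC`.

The source date corresponds to 20 May 311 in the proleptic Gregorian calendar (JDN 1834789).
That day falls on 24 Ginbot 303 EC in the Ethiopian calendar.

24 Ginbot 303 EC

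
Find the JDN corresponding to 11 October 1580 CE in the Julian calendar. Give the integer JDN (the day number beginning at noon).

2298437

Equivalently 21 October 1580 (proleptic Gregorian).
JDN 2400001 is 17 November 1858 CE (Gregorian), MJD 0; the target day is −101564 days from there, so JDN = 2298437.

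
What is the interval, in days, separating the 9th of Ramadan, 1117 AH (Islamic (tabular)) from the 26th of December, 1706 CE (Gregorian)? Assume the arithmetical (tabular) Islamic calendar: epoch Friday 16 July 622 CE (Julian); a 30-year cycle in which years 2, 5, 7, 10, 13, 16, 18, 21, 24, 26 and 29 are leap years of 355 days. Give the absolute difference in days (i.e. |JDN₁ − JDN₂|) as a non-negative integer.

JDN of the first date = 2344157.
JDN of the second date = 2344523.
|2344523 − 2344157| = 366.

366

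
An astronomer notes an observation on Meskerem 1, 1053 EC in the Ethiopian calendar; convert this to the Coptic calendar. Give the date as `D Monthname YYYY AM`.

The source date corresponds to 4 September 1060 in the proleptic Gregorian calendar (JDN 2108464).
That day falls on 1 Thout 777 AM in the Coptic calendar.

1 Thout 777 AM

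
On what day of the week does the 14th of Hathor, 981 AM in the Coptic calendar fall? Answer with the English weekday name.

Monday

In the proleptic Gregorian calendar this is 17 November 1264 (JDN 2183048).
2183048 ≡ 0 (mod 7); counting from Monday = 0 gives Monday.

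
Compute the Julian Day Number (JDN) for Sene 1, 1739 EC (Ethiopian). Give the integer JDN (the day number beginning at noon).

2359295

Equivalently 6 June 1747 (Gregorian).
JDN 2299161 is 15 October 1582 CE (Gregorian); the target day is +60134 days from there, so JDN = 2359295.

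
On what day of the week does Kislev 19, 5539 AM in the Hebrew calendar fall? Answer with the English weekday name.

Tuesday

In the Gregorian calendar this is 8 December 1778 (JDN 2370803).
JDN 2370803 mod 7 = 1, and JDN 0 was a Monday, so this is a Tuesday.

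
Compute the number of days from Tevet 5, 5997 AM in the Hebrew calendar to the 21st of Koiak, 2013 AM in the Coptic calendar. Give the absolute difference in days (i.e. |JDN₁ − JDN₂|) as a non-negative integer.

21913

First date → JDN 2538110; second date → JDN 2560023.
The interval is |2538110 − 2560023| = 21913 days.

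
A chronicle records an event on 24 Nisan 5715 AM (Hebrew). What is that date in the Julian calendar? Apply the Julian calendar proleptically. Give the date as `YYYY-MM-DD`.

1955-04-03

The source date corresponds to 16 April 1955 in the Gregorian calendar (JDN 2435214).
That day falls on 3 April 1955 CE in the Julian calendar.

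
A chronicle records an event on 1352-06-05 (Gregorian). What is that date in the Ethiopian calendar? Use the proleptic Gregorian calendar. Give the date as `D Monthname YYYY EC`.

Julian Day Number of the source date = 2215024.
Converting JDN 2215024 to the Ethiopian calendar gives 3 Sene 1344 EC.

3 Sene 1344 EC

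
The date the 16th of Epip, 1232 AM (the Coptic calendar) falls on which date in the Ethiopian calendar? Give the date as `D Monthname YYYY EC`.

Both dates share Julian Day Number 2274968; in the Ethiopian calendar that is 16 Hamle 1508 EC.

16 Hamle 1508 EC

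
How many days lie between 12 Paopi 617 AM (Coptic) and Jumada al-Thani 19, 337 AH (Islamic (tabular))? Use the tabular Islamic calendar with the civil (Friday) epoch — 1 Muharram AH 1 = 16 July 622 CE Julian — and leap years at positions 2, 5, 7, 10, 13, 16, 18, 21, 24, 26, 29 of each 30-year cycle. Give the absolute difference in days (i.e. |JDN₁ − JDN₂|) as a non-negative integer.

First date → JDN 2050065; second date → JDN 2067673.
The interval is |2050065 − 2067673| = 17608 days.

17608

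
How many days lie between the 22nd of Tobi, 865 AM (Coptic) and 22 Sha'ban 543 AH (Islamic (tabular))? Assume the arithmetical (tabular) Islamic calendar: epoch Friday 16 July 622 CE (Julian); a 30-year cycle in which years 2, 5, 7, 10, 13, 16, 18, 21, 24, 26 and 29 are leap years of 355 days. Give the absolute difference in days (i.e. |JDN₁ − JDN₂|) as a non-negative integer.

12

JDN of the first date = 2140747.
JDN of the second date = 2140735.
|2140735 − 2140747| = 12.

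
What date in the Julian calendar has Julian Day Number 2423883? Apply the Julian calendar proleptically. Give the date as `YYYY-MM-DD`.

The Gregorian equivalent of JDN 2423883 is 7 April 1924.
In the Julian calendar that day is 1924-03-25.

1924-03-25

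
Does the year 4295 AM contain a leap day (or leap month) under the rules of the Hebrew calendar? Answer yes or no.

Hebrew year 4295 is year 1 of its 19-year Metonic cycle; leap years are at positions 3, 6, 8, 11, 14, 17, 19, so it is a common year (12 months).

no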